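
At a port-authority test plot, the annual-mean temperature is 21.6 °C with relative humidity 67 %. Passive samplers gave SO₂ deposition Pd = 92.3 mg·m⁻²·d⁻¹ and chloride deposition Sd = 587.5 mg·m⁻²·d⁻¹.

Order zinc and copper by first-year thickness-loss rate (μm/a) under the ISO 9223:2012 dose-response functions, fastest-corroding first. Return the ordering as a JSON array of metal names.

["zinc", "copper"]

zinc: temperature factor f = -0.071·(11.6) = -0.8236
  SO₂ term: 0.0129·92.3^0.44·exp(0.046·67-0.8236) = 0.9038
  Cl⁻ term: 0.0175·587.5^0.57·exp(0.008·67+0.085·21.6) = 7.104
  sum: 0.9038 + 7.104 → r_corr = 8.008 μm/a
copper: temperature factor f = -0.080·(11.6) = -0.9280
  Pd branch = 0.0053·Pd^0.26·e^(0.059·RH+f) = 0.354 μm/a
  Sd branch = 0.01025·Sd^0.27·e^(0.036·RH+0.049·T) = 1.843 μm/a
  sum: 0.354 + 1.843 → r_corr = 2.197 μm/a
Ordering by μm/a: zinc (8.01) > copper (2.2)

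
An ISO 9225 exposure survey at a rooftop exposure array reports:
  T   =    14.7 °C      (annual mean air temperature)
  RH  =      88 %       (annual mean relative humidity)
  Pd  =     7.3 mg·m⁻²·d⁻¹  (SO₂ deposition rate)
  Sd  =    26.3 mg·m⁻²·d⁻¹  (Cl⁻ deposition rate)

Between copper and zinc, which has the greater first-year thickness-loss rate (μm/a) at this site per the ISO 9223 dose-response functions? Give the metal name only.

copper

copper: f(T) = -0.080·(T−10) [T>10 °C] = -0.3760
  sulphur-dioxide contribution → 1.097 μm/a
  chloride contribution → 1.21 μm/a
  ⇒ r_corr(copper) = 2.307 μm/a
zinc: f(T) = -0.071·(T−10) [T>10 °C] = -0.3337
  sulphur-dioxide contribution → 1.269 μm/a
  chloride contribution → 0.7958 μm/a
  total first-year rate 2.065 μm/a
Ordering by μm/a: copper (2.31) > zinc (2.07)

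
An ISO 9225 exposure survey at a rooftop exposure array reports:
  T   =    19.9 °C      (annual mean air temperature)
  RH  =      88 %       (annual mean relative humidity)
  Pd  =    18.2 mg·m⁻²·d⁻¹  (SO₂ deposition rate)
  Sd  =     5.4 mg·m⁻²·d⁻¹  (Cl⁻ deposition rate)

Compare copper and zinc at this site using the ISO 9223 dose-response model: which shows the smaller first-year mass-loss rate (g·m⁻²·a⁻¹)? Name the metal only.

zinc

copper: temperature factor f = -0.080·(9.9) = -0.7920
  SO₂ term: 0.0053·18.2^0.26·exp(0.059·88-0.7920) = 0.9179
  Cl⁻ term: 0.01025·5.4^0.27·exp(0.036·88+0.049·19.9) = 1.018
  r_corr = 0.9179 + 1.018 = 1.936 μm/a
  mass loss = 1.936 μm/a × 8.96 g/cm³ = 17.35 g·m⁻²·a⁻¹
zinc: T>10 °C ⇒ hinge -0.071·(19.9−10) = -0.7029
  SO₂ term: 0.0129·18.2^0.44·exp(0.046·88-0.7029) = 1.312
  Cl⁻ term: 0.0175·5.4^0.57·exp(0.008·88+0.085·19.9) = 0.5022
  sum: 1.312 + 0.5022 → r_corr = 1.814 μm/a
  mass loss = 1.814 μm/a × 7.14 g/cm³ = 12.95 g·m⁻²·a⁻¹
Ordering by g·m⁻²·a⁻¹: copper (17.3) > zinc (12.9)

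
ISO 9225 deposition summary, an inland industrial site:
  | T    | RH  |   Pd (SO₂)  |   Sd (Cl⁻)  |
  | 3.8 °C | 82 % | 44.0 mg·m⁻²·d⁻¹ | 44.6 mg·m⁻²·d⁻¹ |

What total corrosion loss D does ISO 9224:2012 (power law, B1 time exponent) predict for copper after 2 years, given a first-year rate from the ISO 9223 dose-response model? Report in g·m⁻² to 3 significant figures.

D(2) = 21.0 g·m⁻²

copper: temperature factor f = +0.126·(-6.2) = -0.7812
  Pd branch = 0.0053·Pd^0.26·e^(0.059·RH+f) = 0.8193 μm/a
  Cl⁻ term: 0.01025·44.6^0.27·exp(0.036·82+0.049·3.8) = 0.6591
  r_corr = 0.8193 + 0.6591 = 1.478 μm/a
Power-law: D(2) = r_corr · 2^0.667
  D(2) = 1.478 × 2^0.667 = 1.478 × 1.588 = 2.347 μm
  Mass loss = 2.347 μm × 8.96 g/cm³ = 21.03 g·m⁻²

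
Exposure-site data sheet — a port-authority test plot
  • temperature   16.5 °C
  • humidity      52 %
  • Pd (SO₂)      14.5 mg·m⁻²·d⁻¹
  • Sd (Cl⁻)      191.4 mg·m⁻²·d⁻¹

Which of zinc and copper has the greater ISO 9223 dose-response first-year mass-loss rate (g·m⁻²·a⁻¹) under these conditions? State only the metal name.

zinc: temperature factor f = -0.071·(6.5) = -0.4615
  sulphur-dioxide contribution → 0.2884 μm/a
  chloride contribution → 2.155 μm/a
  ⇒ r_corr(zinc) = 2.444 μm/a
  mass loss = 2.444 μm/a × 7.14 g/cm³ = 17.45 g·m⁻²·a⁻¹
copper: f(T) = -0.080·(T−10) [T>10 °C] = -0.5200
  sulphur-dioxide contribution → 0.1358 μm/a
  chloride contribution → 0.618 μm/a
  total first-year rate 0.7538 μm/a
  mass loss = 0.7538 μm/a × 8.96 g/cm³ = 6.754 g·m⁻²·a⁻¹
Ordering by g·m⁻²·a⁻¹: zinc (17.4) > copper (6.75)

zinc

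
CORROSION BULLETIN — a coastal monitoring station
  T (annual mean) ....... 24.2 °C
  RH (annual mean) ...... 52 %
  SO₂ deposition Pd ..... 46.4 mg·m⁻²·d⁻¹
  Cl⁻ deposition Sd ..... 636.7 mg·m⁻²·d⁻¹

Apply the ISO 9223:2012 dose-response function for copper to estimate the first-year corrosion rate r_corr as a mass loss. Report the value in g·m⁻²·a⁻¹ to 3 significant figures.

r_corr = 12.1 g·m⁻²·a⁻¹

copper: f(T) = -0.080·(T−10) [T>10 °C] = -1.1360
  Pd branch = 0.0053·Pd^0.26·e^(0.059·RH+f) = 0.09923 μm/a
  Cl⁻ term: 0.01025·636.7^0.27·exp(0.036·52+0.049·24.2) = 1.247
  sum: 0.09923 + 1.247 → r_corr = 1.346 μm/a
Convert to mass loss: 1.346 μm/a × 8.96 g/cm³ = 12.06 g·m⁻²·a⁻¹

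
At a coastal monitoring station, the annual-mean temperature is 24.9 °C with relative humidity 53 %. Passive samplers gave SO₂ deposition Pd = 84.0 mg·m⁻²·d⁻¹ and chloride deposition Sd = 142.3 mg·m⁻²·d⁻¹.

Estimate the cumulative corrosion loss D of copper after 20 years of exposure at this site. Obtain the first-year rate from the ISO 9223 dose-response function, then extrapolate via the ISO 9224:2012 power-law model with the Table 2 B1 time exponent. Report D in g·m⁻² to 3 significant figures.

copper: f(T) = -0.080·(T−10) [T>10 °C] = -1.1920
  Pd branch = 0.0053·Pd^0.26·e^(0.059·RH+f) = 0.1161 μm/a
  Cl⁻ term: 0.01025·142.3^0.27·exp(0.036·53+0.049·24.9) = 0.8925
  sum: 0.1161 + 0.8925 → r_corr = 1.009 μm/a
ISO 9224: D(t) = r_corr · t^b with b = 0.667 (copper, B1)
  D(20) = 1.009 × 20^0.667 = 1.009 × 7.375 = 7.439 μm
  Mass loss = 7.439 μm × 8.96 g/cm³ = 66.65 g·m⁻²

D(20) = 66.7 g·m⁻²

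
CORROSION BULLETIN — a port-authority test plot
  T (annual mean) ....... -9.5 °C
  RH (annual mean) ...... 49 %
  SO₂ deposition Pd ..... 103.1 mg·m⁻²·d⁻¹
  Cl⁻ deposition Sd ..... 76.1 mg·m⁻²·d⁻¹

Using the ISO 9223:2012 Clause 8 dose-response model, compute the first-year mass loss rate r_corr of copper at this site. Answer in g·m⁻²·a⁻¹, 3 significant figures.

copper: T≤10 °C ⇒ hinge +0.126·(-9.5−10) = -2.4570
  sulphur-dioxide contribution → 0.0273 μm/a
  chloride contribution → 0.121 μm/a
  total first-year rate 0.1483 μm/a
Convert to mass loss: 0.1483 μm/a × 8.96 g/cm³ = 1.328 g·m⁻²·a⁻¹

r_corr = 1.33 g·m⁻²·a⁻¹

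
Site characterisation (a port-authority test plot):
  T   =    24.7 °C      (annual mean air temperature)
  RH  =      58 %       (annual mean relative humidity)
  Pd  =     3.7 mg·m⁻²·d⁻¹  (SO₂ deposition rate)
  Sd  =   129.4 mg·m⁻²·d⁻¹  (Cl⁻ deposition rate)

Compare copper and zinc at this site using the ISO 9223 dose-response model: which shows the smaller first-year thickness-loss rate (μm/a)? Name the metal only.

copper: T>10 °C ⇒ hinge -0.080·(24.7−10) = -1.1760
  SO₂ term: 0.0053·3.7^0.26·exp(0.059·58-1.1760) = 0.07038
  Cl⁻ term: 0.01025·129.4^0.27·exp(0.036·58+0.049·24.7) = 1.031
  r_corr = 0.07038 + 1.031 = 1.102 μm/a
zinc: T>10 °C ⇒ hinge -0.071·(24.7−10) = -1.0437
  SO₂ term: 0.0129·3.7^0.44·exp(0.046·58-1.0437) = 0.1164
  Sd branch = 0.0175·Sd^0.57·e^(0.008·RH+0.085·T) = 3.632 μm/a
  sum: 0.1164 + 3.632 → r_corr = 3.748 μm/a
Ordering by μm/a: zinc (3.75) > copper (1.1)

copper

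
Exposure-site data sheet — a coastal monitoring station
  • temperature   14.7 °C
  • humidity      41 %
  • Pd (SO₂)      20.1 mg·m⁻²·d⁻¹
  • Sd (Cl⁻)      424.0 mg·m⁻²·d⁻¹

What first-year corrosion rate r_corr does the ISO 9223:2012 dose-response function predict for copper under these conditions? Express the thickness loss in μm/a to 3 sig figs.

copper: f(T) = -0.080·(T−10) [T>10 °C] = -0.3760
  Pd branch = 0.0053·Pd^0.26·e^(0.059·RH+f) = 0.0892 μm/a
  Sd branch = 0.01025·Sd^0.27·e^(0.036·RH+0.049·T) = 0.472 μm/a
  sum: 0.0892 + 0.472 → r_corr = 0.5612 μm/a

r_corr = 0.561 μm/a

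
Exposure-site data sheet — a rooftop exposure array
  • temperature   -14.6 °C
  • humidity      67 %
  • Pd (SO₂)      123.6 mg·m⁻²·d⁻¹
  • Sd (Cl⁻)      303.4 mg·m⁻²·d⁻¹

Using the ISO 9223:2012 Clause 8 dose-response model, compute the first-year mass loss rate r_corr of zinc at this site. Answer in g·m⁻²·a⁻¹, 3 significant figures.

zinc: T≤10 °C ⇒ hinge +0.038·(-14.6−10) = -0.9348
  SO₂ term: 0.0129·123.6^0.44·exp(0.046·67-0.9348) = 0.9196
  Sd branch = 0.0175·Sd^0.57·e^(0.008·RH+0.085·T) = 0.2247 μm/a
  r_corr = 0.9196 + 0.2247 = 1.144 μm/a
Convert to mass loss: 1.144 μm/a × 7.14 g/cm³ = 8.17 g·m⁻²·a⁻¹

r_corr = 8.17 g·m⁻²·a⁻¹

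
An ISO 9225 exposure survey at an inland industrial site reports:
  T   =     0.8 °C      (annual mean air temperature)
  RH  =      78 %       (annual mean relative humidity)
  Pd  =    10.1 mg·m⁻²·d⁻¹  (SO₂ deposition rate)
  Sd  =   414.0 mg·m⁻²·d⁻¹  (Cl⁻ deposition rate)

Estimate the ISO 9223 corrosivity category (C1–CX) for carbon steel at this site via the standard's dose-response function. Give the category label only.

C4

carbon steel: temperature factor f = +0.150·(-9.2) = -1.3800
  Pd branch = 1.77·Pd^0.52·e^(0.02·RH+f) = 7.053 μm/a
  Cl⁻ term: 0.102·414.0^0.62·exp(0.033·78+0.04·0.8) = 57.93
  sum: 7.053 + 57.93 → r_corr = 64.98 μm/a
Category bounds: 50…80 μm/a bracket r_corr ⇒ C4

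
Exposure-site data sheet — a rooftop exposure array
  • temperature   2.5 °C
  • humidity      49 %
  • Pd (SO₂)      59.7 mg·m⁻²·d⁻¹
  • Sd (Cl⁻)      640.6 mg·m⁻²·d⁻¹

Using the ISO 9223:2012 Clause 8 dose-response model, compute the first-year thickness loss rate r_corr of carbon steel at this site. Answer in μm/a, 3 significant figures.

carbon steel: temperature factor f = +0.150·(-7.5) = -1.1250
  SO₂ term: 1.77·59.7^0.52·exp(0.02·49-1.1250) = 12.84
  Sd branch = 0.102·Sd^0.62·e^(0.033·RH+0.04·T) = 31.22 μm/a
  r_corr = 12.84 + 31.22 = 44.05 μm/a

r_corr = 44.1 μm/a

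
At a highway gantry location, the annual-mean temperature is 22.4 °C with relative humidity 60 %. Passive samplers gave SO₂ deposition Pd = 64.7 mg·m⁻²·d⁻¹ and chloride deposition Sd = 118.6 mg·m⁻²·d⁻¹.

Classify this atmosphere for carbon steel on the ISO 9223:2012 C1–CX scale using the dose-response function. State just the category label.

carbon steel: temperature factor f = -0.054·(12.4) = -0.6696
  Pd branch = 1.77·Pd^0.52·e^(0.02·RH+f) = 26.3 μm/a
  Cl⁻ term: 0.102·118.6^0.62·exp(0.033·60+0.04·22.4) = 34.96
  sum: 26.3 + 34.96 → r_corr = 61.26 μm/a
ISO 9223 Table 2 (carbon steel): 50 < 61.3 ≤ 80 μm/a ⇒ C4

C4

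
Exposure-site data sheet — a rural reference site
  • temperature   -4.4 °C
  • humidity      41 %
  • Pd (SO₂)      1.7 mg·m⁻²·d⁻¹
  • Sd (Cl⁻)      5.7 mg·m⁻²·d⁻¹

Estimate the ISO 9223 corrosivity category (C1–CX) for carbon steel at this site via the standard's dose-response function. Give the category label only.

carbon steel: T≤10 °C ⇒ hinge +0.150·(-4.4−10) = -2.1600
  SO₂ term: 1.77·1.7^0.52·exp(0.02·41-2.1600) = 0.6107
  Cl⁻ term: 0.102·5.7^0.62·exp(0.033·41+0.04·-4.4) = 0.9737
  sum: 0.6107 + 0.9737 → r_corr = 1.584 μm/a
Category bounds: 1.3…25 μm/a bracket r_corr ⇒ C2

C2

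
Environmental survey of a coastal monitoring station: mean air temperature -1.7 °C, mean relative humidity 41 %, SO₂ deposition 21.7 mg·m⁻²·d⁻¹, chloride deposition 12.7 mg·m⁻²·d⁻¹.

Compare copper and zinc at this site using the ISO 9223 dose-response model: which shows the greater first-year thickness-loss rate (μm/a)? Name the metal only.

zinc

copper: f(T) = +0.126·(T−10) [T≤10 °C] = -1.4742
  SO₂ term: 0.0053·21.7^0.26·exp(0.059·41-1.4742) = 0.03034
  Cl⁻ term: 0.01025·12.7^0.27·exp(0.036·41+0.049·-1.7) = 0.08196
  sum: 0.03034 + 0.08196 → r_corr = 0.1123 μm/a
zinc: f(T) = +0.038·(T−10) [T≤10 °C] = -0.4446
  Pd branch = 0.0129·Pd^0.44·e^(0.046·RH+f) = 0.2112 μm/a
  Sd branch = 0.0175·Sd^0.57·e^(0.008·RH+0.085·T) = 0.08952 μm/a
  r_corr = 0.2112 + 0.08952 = 0.3007 μm/a
Ordering by μm/a: zinc (0.301) > copper (0.112)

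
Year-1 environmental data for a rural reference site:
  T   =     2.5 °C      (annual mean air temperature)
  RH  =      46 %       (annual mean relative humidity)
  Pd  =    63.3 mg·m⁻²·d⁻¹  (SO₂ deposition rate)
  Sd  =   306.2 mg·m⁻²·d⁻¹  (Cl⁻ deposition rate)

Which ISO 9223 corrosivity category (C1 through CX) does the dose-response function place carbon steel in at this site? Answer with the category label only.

C3

carbon steel: T≤10 °C ⇒ hinge +0.150·(2.5−10) = -1.1250
  sulphur-dioxide contribution → 12.46 μm/a
  chloride contribution → 17.89 μm/a
  ⇒ r_corr(carbon steel) = 30.35 μm/a
ISO 9223 Table 2 (carbon steel): 25 < 30.4 ≤ 50 μm/a ⇒ C3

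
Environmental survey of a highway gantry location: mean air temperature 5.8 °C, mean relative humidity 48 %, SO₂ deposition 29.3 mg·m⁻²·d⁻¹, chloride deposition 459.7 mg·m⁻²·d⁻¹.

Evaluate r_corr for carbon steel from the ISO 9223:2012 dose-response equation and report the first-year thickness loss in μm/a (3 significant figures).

carbon steel: temperature factor f = +0.150·(-4.2) = -0.6300
  SO₂ term: 1.77·29.3^0.52·exp(0.02·48-0.6300) = 14.26
  Cl⁻ term: 0.102·459.7^0.62·exp(0.033·48+0.04·5.8) = 28.06
  r_corr = 14.26 + 28.06 = 42.31 μm/a

r_corr = 42.3 μm/a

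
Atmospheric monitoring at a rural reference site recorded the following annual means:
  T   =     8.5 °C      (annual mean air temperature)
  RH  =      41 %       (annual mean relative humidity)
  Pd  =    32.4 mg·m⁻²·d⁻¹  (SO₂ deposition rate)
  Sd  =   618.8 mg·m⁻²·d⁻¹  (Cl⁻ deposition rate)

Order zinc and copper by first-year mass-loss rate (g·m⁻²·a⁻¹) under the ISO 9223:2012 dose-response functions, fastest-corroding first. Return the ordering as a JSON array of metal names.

zinc: f(T) = +0.038·(T−10) [T≤10 °C] = -0.0570
  Pd branch = 0.0129·Pd^0.44·e^(0.046·RH+f) = 0.3712 μm/a
  Sd branch = 0.0175·Sd^0.57·e^(0.008·RH+0.085·T) = 1.952 μm/a
  r_corr = 0.3712 + 1.952 = 2.323 μm/a
  mass loss = 2.323 μm/a × 7.14 g/cm³ = 16.59 g·m⁻²·a⁻¹
copper: f(T) = +0.126·(T−10) [T≤10 °C] = -0.1890
  SO₂ term: 0.0053·32.4^0.26·exp(0.059·41-0.1890) = 0.1218
  Cl⁻ term: 0.01025·618.8^0.27·exp(0.036·41+0.049·8.5) = 0.3858
  r_corr = 0.1218 + 0.3858 = 0.5075 μm/a
  mass loss = 0.5075 μm/a × 8.96 g/cm³ = 4.548 g·m⁻²·a⁻¹
Ordering by g·m⁻²·a⁻¹: zinc (16.6) > copper (4.55)

["zinc", "copper"]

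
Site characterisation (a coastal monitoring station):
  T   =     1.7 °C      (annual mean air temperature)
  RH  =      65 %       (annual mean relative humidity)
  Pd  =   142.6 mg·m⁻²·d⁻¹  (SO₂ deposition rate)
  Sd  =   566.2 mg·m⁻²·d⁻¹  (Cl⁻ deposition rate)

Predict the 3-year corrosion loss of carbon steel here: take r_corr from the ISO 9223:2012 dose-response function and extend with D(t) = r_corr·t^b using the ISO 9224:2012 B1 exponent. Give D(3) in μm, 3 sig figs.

carbon steel: f(T) = +0.150·(T−10) [T≤10 °C] = -1.2450
  Pd branch = 1.77·Pd^0.52·e^(0.02·RH+f) = 24.66 μm/a
  Cl⁻ term: 0.102·566.2^0.62·exp(0.033·65+0.04·1.7) = 47.48
  r_corr = 24.66 + 47.48 = 72.14 μm/a
Long-term exponent b (ISO 9224 Table 2, B1) = 0.523
  D(3) = 72.14 × 3^0.523 = 72.14 × 1.776 = 128.2 μm

D(3) = 128 μm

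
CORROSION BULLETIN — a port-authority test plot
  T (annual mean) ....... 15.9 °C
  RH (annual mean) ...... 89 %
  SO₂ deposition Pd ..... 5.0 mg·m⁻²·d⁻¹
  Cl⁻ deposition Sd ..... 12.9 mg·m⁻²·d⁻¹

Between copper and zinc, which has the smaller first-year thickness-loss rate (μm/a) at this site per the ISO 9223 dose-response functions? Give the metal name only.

copper: T>10 °C ⇒ hinge -0.080·(15.9−10) = -0.4720
  SO₂ term: 0.0053·5.0^0.26·exp(0.059·89-0.4720) = 0.9583
  Sd branch = 0.01025·Sd^0.27·e^(0.036·RH+0.049·T) = 1.098 μm/a
  r_corr = 0.9583 + 1.098 = 2.056 μm/a
zinc: temperature factor f = -0.071·(5.9) = -0.4189
  Pd branch = 0.0129·Pd^0.44·e^(0.046·RH+f) = 1.033 μm/a
  Cl⁻ term: 0.0175·12.9^0.57·exp(0.008·89+0.085·15.9) = 0.5919
  sum: 1.033 + 0.5919 → r_corr = 1.625 μm/a
Ordering by μm/a: copper (2.06) > zinc (1.63)

zinc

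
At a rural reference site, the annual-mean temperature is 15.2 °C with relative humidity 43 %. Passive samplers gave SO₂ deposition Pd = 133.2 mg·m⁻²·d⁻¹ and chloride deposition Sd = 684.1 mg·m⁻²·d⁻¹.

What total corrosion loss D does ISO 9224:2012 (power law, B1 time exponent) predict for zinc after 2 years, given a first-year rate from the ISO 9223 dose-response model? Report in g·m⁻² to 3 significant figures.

D(2) = 53.5 g·m⁻²

zinc: T>10 °C ⇒ hinge -0.071·(15.2−10) = -0.3692
  sulphur-dioxide contribution → 0.5547 μm/a
  chloride contribution → 3.712 μm/a
  total first-year rate 4.266 μm/a
ISO 9224: D(t) = r_corr · t^b with b = 0.813 (zinc, B1)
  D(2) = 4.266 × 2^0.813 = 4.266 × 1.757 = 7.495 μm
  Mass loss = 7.495 μm × 7.14 g/cm³ = 53.52 g·m⁻²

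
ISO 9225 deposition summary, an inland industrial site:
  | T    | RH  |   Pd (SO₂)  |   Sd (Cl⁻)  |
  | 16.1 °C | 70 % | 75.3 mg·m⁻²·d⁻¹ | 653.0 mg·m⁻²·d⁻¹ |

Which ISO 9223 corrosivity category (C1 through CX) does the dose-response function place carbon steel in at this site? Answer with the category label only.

C5

carbon steel: temperature factor f = -0.054·(6.1) = -0.3294
  Pd branch = 1.77·Pd^0.52·e^(0.02·RH+f) = 48.85 μm/a
  Cl⁻ term: 0.102·653.0^0.62·exp(0.033·70+0.04·16.1) = 108.8
  sum: 48.85 + 108.8 → r_corr = 157.7 μm/a
ISO 9223 Table 2 (carbon steel): 80 < 158 ≤ 200 μm/a ⇒ C5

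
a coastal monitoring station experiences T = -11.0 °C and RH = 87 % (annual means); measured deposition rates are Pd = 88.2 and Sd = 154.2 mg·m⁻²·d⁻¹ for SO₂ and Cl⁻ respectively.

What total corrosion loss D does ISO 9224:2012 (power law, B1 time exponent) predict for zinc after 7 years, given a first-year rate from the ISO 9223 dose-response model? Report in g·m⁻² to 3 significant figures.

D(7) = 87.7 g·m⁻²

zinc: f(T) = +0.038·(T−10) [T≤10 °C] = -0.7980
  Pd branch = 0.0129·Pd^0.44·e^(0.046·RH+f) = 2.281 μm/a
  Cl⁻ term: 0.0175·154.2^0.57·exp(0.008·87+0.085·-11.0) = 0.2435
  sum: 2.281 + 0.2435 → r_corr = 2.524 μm/a
Power-law: D(7) = r_corr · 7^0.813
  D(7) = 2.524 × 7^0.813 = 2.524 × 4.865 = 12.28 μm
  Mass loss = 12.28 μm × 7.14 g/cm³ = 87.68 g·m⁻²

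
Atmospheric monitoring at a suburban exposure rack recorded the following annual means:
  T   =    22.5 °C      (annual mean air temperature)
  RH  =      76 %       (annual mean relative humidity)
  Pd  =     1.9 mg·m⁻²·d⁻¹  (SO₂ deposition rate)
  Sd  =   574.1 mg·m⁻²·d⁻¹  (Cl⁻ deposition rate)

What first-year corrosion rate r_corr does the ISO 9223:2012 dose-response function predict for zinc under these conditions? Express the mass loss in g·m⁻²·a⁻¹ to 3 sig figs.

zinc: T>10 °C ⇒ hinge -0.071·(22.5−10) = -0.8875
  SO₂ term: 0.0129·1.9^0.44·exp(0.046·76-0.8875) = 0.2323
  Cl⁻ term: 0.0175·574.1^0.57·exp(0.008·76+0.085·22.5) = 8.134
  sum: 0.2323 + 8.134 → r_corr = 8.366 μm/a
Convert to mass loss: 8.366 μm/a × 7.14 g/cm³ = 59.74 g·m⁻²·a⁻¹

r_corr = 59.7 g·m⁻²·a⁻¹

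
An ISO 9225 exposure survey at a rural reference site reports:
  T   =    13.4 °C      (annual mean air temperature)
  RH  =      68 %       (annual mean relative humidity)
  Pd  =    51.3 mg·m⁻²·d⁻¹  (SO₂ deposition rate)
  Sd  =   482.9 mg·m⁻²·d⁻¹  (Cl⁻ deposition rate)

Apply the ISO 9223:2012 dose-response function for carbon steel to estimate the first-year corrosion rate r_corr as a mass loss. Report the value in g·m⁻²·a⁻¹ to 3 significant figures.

carbon steel: f(T) = -0.054·(T−10) [T>10 °C] = -0.1836
  Pd branch = 1.77·Pd^0.52·e^(0.02·RH+f) = 44.48 μm/a
  Cl⁻ term: 0.102·482.9^0.62·exp(0.033·68+0.04·13.4) = 75.85
  r_corr = 44.48 + 75.85 = 120.3 μm/a
Convert to mass loss: 120.3 μm/a × 7.85 g/cm³ = 944.5 g·m⁻²·a⁻¹

r_corr = 945 g·m⁻²·a⁻¹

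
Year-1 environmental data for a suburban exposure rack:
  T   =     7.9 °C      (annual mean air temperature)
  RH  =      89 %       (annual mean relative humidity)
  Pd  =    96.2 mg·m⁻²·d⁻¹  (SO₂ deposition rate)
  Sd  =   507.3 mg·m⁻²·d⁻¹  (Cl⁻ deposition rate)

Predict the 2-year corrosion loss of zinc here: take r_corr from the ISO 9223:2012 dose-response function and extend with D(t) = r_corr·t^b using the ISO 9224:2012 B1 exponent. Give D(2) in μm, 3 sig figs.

zinc: f(T) = +0.038·(T−10) [T≤10 °C] = -0.0798
  Pd branch = 0.0129·Pd^0.44·e^(0.046·RH+f) = 5.328 μm/a
  Sd branch = 0.0175·Sd^0.57·e^(0.008·RH+0.085·T) = 2.432 μm/a
  r_corr = 5.328 + 2.432 = 7.759 μm/a
Power-law: D(2) = r_corr · 2^0.813
  D(2) = 7.759 × 2^0.813 = 7.759 × 1.757 = 13.63 μm

D(2) = 13.6 μm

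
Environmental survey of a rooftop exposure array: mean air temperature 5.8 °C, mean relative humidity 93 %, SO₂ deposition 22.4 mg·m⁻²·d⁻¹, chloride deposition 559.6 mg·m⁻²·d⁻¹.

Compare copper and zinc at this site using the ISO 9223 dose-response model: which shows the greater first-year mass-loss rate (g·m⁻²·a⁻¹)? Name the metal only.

copper: temperature factor f = +0.126·(-4.2) = -0.5292
  sulphur-dioxide contribution → 1.692 μm/a
  chloride contribution → 2.138 μm/a
  total first-year rate 3.831 μm/a
  mass loss = 3.831 μm/a × 8.96 g/cm³ = 34.32 g·m⁻²·a⁻¹
zinc: T≤10 °C ⇒ hinge +0.038·(5.8−10) = -0.1596
  sulphur-dioxide contribution → 3.114 μm/a
  chloride contribution → 2.221 μm/a
  total first-year rate 5.335 μm/a
  mass loss = 5.335 μm/a × 7.14 g/cm³ = 38.09 g·m⁻²·a⁻¹
Ordering by g·m⁻²·a⁻¹: zinc (38.1) > copper (34.3)

zinc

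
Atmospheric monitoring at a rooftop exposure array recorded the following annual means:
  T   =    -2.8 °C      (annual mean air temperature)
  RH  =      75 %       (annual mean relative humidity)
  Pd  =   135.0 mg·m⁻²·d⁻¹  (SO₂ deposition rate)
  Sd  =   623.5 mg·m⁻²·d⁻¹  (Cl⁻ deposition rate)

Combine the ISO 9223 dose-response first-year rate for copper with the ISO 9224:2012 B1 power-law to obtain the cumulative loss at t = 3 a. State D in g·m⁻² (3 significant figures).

copper: temperature factor f = +0.126·(-12.8) = -1.6128
  SO₂ term: 0.0053·135.0^0.26·exp(0.059·75-1.6128) = 0.3159
  Cl⁻ term: 0.01025·623.5^0.27·exp(0.036·75+0.049·-2.8) = 0.7557
  sum: 0.3159 + 0.7557 → r_corr = 1.072 μm/a
Long-term exponent b (ISO 9224 Table 2, B1) = 0.667
  D(3) = 1.072 × 3^0.667 = 1.072 × 2.081 = 2.23 μm
  Mass loss = 2.23 μm × 8.96 g/cm³ = 19.98 g·m⁻²

D(3) = 20.0 g·m⁻²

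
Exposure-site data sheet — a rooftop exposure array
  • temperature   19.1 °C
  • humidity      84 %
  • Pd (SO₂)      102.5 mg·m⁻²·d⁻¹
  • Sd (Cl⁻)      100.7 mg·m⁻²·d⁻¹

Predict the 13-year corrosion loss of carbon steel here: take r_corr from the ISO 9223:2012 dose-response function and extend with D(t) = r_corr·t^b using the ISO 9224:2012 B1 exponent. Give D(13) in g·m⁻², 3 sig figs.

D(13) = 3.77e+03 g·m⁻²

carbon steel: temperature factor f = -0.054·(9.1) = -0.4914
  Pd branch = 1.77·Pd^0.52·e^(0.02·RH+f) = 64.53 μm/a
  Sd branch = 0.102·Sd^0.62·e^(0.033·RH+0.04·T) = 61.11 μm/a
  r_corr = 64.53 + 61.11 = 125.6 μm/a
Long-term exponent b (ISO 9224 Table 2, B1) = 0.523
  D(13) = 125.6 × 13^0.523 = 125.6 × 3.825 = 480.5 μm
  Mass loss = 480.5 μm × 7.85 g/cm³ = 3772 g·m⁻²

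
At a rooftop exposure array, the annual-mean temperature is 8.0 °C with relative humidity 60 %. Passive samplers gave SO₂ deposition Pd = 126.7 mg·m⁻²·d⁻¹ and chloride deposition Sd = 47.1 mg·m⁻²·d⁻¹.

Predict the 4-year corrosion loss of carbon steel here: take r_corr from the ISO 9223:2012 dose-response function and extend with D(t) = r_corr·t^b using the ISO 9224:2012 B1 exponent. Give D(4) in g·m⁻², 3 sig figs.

D(4) = 1.05e+03 g·m⁻²

carbon steel: T≤10 °C ⇒ hinge +0.150·(8.0−10) = -0.3000
  Pd branch = 1.77·Pd^0.52·e^(0.02·RH+f) = 53.99 μm/a
  Sd branch = 0.102·Sd^0.62·e^(0.033·RH+0.04·T) = 11.09 μm/a
  sum: 53.99 + 11.09 → r_corr = 65.07 μm/a
Long-term exponent b (ISO 9224 Table 2, B1) = 0.523
  D(4) = 65.07 × 4^0.523 = 65.07 × 2.065 = 134.4 μm
  Mass loss = 134.4 μm × 7.85 g/cm³ = 1055 g·m⁻²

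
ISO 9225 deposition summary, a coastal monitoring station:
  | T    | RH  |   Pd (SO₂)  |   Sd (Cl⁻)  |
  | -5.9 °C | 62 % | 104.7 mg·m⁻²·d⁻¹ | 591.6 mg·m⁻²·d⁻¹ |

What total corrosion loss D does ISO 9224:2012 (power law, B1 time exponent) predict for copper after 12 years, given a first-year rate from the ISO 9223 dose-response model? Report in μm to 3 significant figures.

D(12) = 2.59 μm

copper: temperature factor f = +0.126·(-15.9) = -2.0034
  sulphur-dioxide contribution → 0.09291 μm/a
  chloride contribution → 0.4008 μm/a
  total first-year rate 0.4937 μm/a
ISO 9224: D(t) = r_corr · t^b with b = 0.667 (copper, B1)
  D(12) = 0.4937 × 12^0.667 = 0.4937 × 5.246 = 2.59 μm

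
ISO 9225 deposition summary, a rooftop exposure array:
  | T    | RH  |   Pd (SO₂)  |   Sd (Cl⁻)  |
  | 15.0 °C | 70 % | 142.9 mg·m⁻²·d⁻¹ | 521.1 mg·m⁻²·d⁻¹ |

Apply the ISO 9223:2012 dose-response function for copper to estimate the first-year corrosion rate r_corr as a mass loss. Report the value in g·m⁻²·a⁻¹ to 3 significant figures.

copper: T>10 °C ⇒ hinge -0.080·(15.0−10) = -0.4000
  SO₂ term: 0.0053·142.9^0.26·exp(0.059·70-0.4000) = 0.8026
  Sd branch = 0.01025·Sd^0.27·e^(0.036·RH+0.049·T) = 1.439 μm/a
  sum: 0.8026 + 1.439 → r_corr = 2.241 μm/a
Convert to mass loss: 2.241 μm/a × 8.96 g/cm³ = 20.08 g·m⁻²·a⁻¹

r_corr = 20.1 g·m⁻²·a⁻¹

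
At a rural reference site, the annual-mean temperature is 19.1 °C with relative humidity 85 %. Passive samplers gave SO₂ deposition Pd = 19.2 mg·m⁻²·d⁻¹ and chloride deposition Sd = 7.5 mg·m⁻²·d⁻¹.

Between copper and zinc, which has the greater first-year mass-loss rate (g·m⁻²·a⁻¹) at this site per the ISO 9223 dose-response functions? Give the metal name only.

copper

copper: f(T) = -0.080·(T−10) [T>10 °C] = -0.7280
  Pd branch = 0.0053·Pd^0.26·e^(0.059·RH+f) = 0.8313 μm/a
  Sd branch = 0.01025·Sd^0.27·e^(0.036·RH+0.049·T) = 0.9603 μm/a
  sum: 0.8313 + 0.9603 → r_corr = 1.792 μm/a
  mass loss = 1.792 μm/a × 8.96 g/cm³ = 16.05 g·m⁻²·a⁻¹
zinc: T>10 °C ⇒ hinge -0.071·(19.1−10) = -0.6461
  SO₂ term: 0.0129·19.2^0.44·exp(0.046·85-0.6461) = 1.238
  Sd branch = 0.0175·Sd^0.57·e^(0.008·RH+0.085·T) = 0.5524 μm/a
  sum: 1.238 + 0.5524 → r_corr = 1.79 μm/a
  mass loss = 1.79 μm/a × 7.14 g/cm³ = 12.78 g·m⁻²·a⁻¹
Ordering by g·m⁻²·a⁻¹: copper (16.1) > zinc (12.8)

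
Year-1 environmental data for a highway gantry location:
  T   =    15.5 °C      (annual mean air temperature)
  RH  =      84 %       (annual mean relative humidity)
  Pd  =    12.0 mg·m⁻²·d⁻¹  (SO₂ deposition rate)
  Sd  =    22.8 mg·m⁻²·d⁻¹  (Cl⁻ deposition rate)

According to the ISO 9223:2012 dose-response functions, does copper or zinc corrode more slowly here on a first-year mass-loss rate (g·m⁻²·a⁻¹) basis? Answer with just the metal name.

copper: T>10 °C ⇒ hinge -0.080·(15.5−10) = -0.4400
  Pd branch = 0.0053·Pd^0.26·e^(0.059·RH+f) = 0.925 μm/a
  Sd branch = 0.01025·Sd^0.27·e^(0.036·RH+0.049·T) = 1.048 μm/a
  r_corr = 0.925 + 1.048 = 1.973 μm/a
  mass loss = 1.973 μm/a × 8.96 g/cm³ = 17.68 g·m⁻²·a⁻¹
zinc: temperature factor f = -0.071·(5.5) = -0.3905
  Pd branch = 0.0129·Pd^0.44·e^(0.046·RH+f) = 1.242 μm/a
  Sd branch = 0.0175·Sd^0.57·e^(0.008·RH+0.085·T) = 0.7605 μm/a
  sum: 1.242 + 0.7605 → r_corr = 2.002 μm/a
  mass loss = 2.002 μm/a × 7.14 g/cm³ = 14.29 g·m⁻²·a⁻¹
Ordering by g·m⁻²·a⁻¹: copper (17.7) > zinc (14.3)

zinc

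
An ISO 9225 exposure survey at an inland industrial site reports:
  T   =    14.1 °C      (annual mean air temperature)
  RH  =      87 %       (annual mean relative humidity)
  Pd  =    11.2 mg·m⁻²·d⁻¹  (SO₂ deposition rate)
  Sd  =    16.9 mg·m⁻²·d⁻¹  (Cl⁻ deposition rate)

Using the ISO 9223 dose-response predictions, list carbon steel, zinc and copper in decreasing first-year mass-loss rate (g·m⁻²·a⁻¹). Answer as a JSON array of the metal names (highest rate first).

carbon steel: temperature factor f = -0.054·(4.1) = -0.2214
  sulphur-dioxide contribution → 28.38 μm/a
  chloride contribution → 18.27 μm/a
  total first-year rate 46.65 μm/a
  mass loss = 46.65 μm/a × 7.85 g/cm³ = 366.2 g·m⁻²·a⁻¹
zinc: T>10 °C ⇒ hinge -0.071·(14.1−10) = -0.2911
  sulphur-dioxide contribution → 1.527 μm/a
  chloride contribution → 0.583 μm/a
  ⇒ r_corr(zinc) = 2.11 μm/a
  mass loss = 2.11 μm/a × 7.14 g/cm³ = 15.07 g·m⁻²·a⁻¹
copper: f(T) = -0.080·(T−10) [T>10 °C] = -0.3280
  sulphur-dioxide contribution → 1.213 μm/a
  chloride contribution → 1.006 μm/a
  ⇒ r_corr(copper) = 2.219 μm/a
  mass loss = 2.219 μm/a × 8.96 g/cm³ = 19.88 g·m⁻²·a⁻¹
Ordering by g·m⁻²·a⁻¹: carbon steel (366) > copper (19.9) > zinc (15.1)

["carbon steel", "copper", "zinc"]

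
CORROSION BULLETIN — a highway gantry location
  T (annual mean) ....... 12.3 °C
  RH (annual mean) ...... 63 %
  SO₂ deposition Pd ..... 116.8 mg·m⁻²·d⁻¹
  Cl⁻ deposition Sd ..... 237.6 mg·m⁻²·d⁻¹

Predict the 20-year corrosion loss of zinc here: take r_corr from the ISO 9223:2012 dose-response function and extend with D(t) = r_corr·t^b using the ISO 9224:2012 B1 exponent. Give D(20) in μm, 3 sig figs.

zinc: T>10 °C ⇒ hinge -0.071·(12.3−10) = -0.1633
  sulphur-dioxide contribution → 1.614 μm/a
  chloride contribution → 1.863 μm/a
  ⇒ r_corr(zinc) = 3.477 μm/a
Power-law: D(20) = r_corr · 20^0.813
  D(20) = 3.477 × 20^0.813 = 3.477 × 11.42 = 39.71 μm

D(20) = 39.7 μm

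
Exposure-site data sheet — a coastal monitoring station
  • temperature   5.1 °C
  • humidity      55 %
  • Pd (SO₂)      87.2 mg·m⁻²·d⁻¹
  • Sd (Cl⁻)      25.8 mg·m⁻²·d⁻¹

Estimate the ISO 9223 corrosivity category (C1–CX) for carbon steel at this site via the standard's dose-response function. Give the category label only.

C3

carbon steel: f(T) = +0.150·(T−10) [T≤10 °C] = -0.7350
  sulphur-dioxide contribution → 26.04 μm/a
  chloride contribution → 5.763 μm/a
  total first-year rate 31.8 μm/a
Category bounds: 25…50 μm/a bracket r_corr ⇒ C3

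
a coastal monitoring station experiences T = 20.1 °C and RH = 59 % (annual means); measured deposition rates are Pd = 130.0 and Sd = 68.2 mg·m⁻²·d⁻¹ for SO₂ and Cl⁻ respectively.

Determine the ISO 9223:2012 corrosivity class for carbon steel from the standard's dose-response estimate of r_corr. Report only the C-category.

carbon steel: f(T) = -0.054·(T−10) [T>10 °C] = -0.5454
  SO₂ term: 1.77·130.0^0.52·exp(0.02·59-0.5454) = 41.96
  Cl⁻ term: 0.102·68.2^0.62·exp(0.033·59+0.04·20.1) = 21.89
  sum: 41.96 + 21.89 → r_corr = 63.85 μm/a
Category bounds: 50…80 μm/a bracket r_corr ⇒ C4

C4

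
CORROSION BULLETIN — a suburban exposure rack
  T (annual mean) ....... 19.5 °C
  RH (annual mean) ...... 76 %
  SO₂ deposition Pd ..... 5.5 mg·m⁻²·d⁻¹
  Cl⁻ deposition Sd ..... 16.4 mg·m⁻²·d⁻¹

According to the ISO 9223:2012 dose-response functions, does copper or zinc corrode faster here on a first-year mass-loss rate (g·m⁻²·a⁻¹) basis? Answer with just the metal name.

copper: f(T) = -0.080·(T−10) [T>10 °C] = -0.7600
  Pd branch = 0.0053·Pd^0.26·e^(0.059·RH+f) = 0.342 μm/a
  Sd branch = 0.01025·Sd^0.27·e^(0.036·RH+0.049·T) = 0.8748 μm/a
  r_corr = 0.342 + 0.8748 = 1.217 μm/a
  mass loss = 1.217 μm/a × 8.96 g/cm³ = 10.9 g·m⁻²·a⁻¹
zinc: T>10 °C ⇒ hinge -0.071·(19.5−10) = -0.6745
  SO₂ term: 0.0129·5.5^0.44·exp(0.046·76-0.6745) = 0.4589
  Cl⁻ term: 0.0175·16.4^0.57·exp(0.008·76+0.085·19.5) = 0.8306
  r_corr = 0.4589 + 0.8306 = 1.289 μm/a
  mass loss = 1.289 μm/a × 7.14 g/cm³ = 9.207 g·m⁻²·a⁻¹
Ordering by g·m⁻²·a⁻¹: copper (10.9) > zinc (9.21)

copper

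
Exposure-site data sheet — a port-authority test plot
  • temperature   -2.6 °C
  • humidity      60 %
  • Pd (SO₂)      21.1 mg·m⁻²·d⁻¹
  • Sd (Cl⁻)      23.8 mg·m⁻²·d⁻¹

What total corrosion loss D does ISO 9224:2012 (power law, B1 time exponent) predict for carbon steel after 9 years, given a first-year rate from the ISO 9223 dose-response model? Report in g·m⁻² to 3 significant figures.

carbon steel: temperature factor f = +0.150·(-12.6) = -1.8900
  SO₂ term: 1.77·21.1^0.52·exp(0.02·60-1.8900) = 4.334
  Sd branch = 0.102·Sd^0.62·e^(0.033·RH+0.04·T) = 4.751 μm/a
  r_corr = 4.334 + 4.751 = 9.086 μm/a
ISO 9224: D(t) = r_corr · t^b with b = 0.523 (carbon steel, B1)
  D(9) = 9.086 × 9^0.523 = 9.086 × 3.156 = 28.67 μm
  Mass loss = 28.67 μm × 7.85 g/cm³ = 225.1 g·m⁻²

D(9) = 225 g·m⁻²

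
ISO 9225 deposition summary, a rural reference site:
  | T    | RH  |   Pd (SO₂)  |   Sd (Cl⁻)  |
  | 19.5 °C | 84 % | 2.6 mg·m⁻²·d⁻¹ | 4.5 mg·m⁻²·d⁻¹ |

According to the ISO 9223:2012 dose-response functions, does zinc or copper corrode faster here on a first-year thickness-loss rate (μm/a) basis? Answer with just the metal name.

copper

zinc: T>10 °C ⇒ hinge -0.071·(19.5−10) = -0.6745
  SO₂ term: 0.0129·2.6^0.44·exp(0.046·84-0.6745) = 0.4768
  Cl⁻ term: 0.0175·4.5^0.57·exp(0.008·84+0.085·19.5) = 0.4237
  sum: 0.4768 + 0.4237 → r_corr = 0.9005 μm/a
copper: T>10 °C ⇒ hinge -0.080·(19.5−10) = -0.7600
  SO₂ term: 0.0053·2.6^0.26·exp(0.059·84-0.7600) = 0.4513
  Sd branch = 0.01025·Sd^0.27·e^(0.036·RH+0.049·T) = 0.8229 μm/a
  sum: 0.4513 + 0.8229 → r_corr = 1.274 μm/a
Ordering by μm/a: copper (1.27) > zinc (0.901)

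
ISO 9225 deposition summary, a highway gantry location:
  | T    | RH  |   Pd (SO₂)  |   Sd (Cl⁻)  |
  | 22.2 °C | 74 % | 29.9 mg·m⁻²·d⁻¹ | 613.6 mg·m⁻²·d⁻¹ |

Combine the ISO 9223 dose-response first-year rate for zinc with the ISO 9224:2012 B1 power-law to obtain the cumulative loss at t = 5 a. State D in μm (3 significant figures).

D(5) = 32.7 μm

zinc: T>10 °C ⇒ hinge -0.071·(22.2−10) = -0.8662
  Pd branch = 0.0129·Pd^0.44·e^(0.046·RH+f) = 0.7278 μm/a
  Cl⁻ term: 0.0175·613.6^0.57·exp(0.008·74+0.085·22.2) = 8.105
  r_corr = 0.7278 + 8.105 = 8.833 μm/a
Power-law: D(5) = r_corr · 5^0.813
  D(5) = 8.833 × 5^0.813 = 8.833 × 3.701 = 32.69 μm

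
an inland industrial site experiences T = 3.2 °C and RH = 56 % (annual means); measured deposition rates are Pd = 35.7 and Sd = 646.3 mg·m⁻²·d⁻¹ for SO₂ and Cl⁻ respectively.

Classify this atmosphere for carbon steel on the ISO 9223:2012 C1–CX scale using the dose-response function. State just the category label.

carbon steel: f(T) = +0.150·(T−10) [T≤10 °C] = -1.0200
  SO₂ term: 1.77·35.7^0.52·exp(0.02·56-1.0200) = 12.55
  Sd branch = 0.102·Sd^0.62·e^(0.033·RH+0.04·T) = 40.67 μm/a
  sum: 12.55 + 40.67 → r_corr = 53.22 μm/a
53.2 μm/a falls in (50, 80] for carbon steel → category C4

C4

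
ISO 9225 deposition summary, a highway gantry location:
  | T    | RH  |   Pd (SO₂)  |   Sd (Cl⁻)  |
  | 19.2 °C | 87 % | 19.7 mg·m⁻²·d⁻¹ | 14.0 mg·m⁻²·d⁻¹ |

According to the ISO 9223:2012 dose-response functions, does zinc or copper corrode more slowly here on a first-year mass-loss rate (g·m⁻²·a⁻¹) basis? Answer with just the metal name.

zinc

zinc: T>10 °C ⇒ hinge -0.071·(19.2−10) = -0.6532
  sulphur-dioxide contribution → 1.363 μm/a
  chloride contribution → 0.8079 μm/a
  total first-year rate 2.171 μm/a
  mass loss = 2.171 μm/a × 7.14 g/cm³ = 15.5 g·m⁻²·a⁻¹
copper: T>10 °C ⇒ hinge -0.080·(19.2−10) = -0.7360
  sulphur-dioxide contribution → 0.9342 μm/a
  chloride contribution → 1.227 μm/a
  total first-year rate 2.162 μm/a
  mass loss = 2.162 μm/a × 8.96 g/cm³ = 19.37 g·m⁻²·a⁻¹
Ordering by g·m⁻²·a⁻¹: copper (19.4) > zinc (15.5)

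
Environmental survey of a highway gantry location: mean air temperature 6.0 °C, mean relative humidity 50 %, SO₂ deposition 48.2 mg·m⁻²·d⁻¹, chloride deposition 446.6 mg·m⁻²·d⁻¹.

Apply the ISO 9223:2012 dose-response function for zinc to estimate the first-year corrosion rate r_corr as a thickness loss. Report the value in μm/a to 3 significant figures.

zinc: temperature factor f = +0.038·(-4.0) = -0.1520
  sulphur-dioxide contribution → 0.6081 μm/a
  chloride contribution → 1.408 μm/a
  total first-year rate 2.016 μm/a

r_corr = 2.02 μm/a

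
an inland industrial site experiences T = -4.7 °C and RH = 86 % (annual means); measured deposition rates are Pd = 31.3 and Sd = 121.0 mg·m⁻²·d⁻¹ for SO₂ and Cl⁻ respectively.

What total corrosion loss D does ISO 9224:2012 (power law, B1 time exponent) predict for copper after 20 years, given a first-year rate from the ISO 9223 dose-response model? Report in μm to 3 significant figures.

copper: f(T) = +0.126·(T−10) [T≤10 °C] = -1.8522
  Pd branch = 0.0053·Pd^0.26·e^(0.059·RH+f) = 0.3253 μm/a
  Sd branch = 0.01025·Sd^0.27·e^(0.036·RH+0.049·T) = 0.6571 μm/a
  sum: 0.3253 + 0.6571 → r_corr = 0.9824 μm/a
Long-term exponent b (ISO 9224 Table 2, B1) = 0.667
  D(20) = 0.9824 × 20^0.667 = 0.9824 × 7.375 = 7.246 μm

D(20) = 7.25 μm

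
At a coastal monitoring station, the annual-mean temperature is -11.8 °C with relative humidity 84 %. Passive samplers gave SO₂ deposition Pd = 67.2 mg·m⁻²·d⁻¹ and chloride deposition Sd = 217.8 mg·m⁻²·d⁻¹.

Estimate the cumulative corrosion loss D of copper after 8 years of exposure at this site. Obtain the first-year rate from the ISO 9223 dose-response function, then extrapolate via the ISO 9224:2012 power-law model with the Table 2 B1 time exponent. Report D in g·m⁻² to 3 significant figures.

D(8) = 23.3 g·m⁻²

copper: T≤10 °C ⇒ hinge +0.126·(-11.8−10) = -2.7468
  Pd branch = 0.0053·Pd^0.26·e^(0.059·RH+f) = 0.1442 μm/a
  Cl⁻ term: 0.01025·217.8^0.27·exp(0.036·84+0.049·-11.8) = 0.5061
  sum: 0.1442 + 0.5061 → r_corr = 0.6502 μm/a
Power-law: D(8) = r_corr · 8^0.667
  D(8) = 0.6502 × 8^0.667 = 0.6502 × 4.003 = 2.603 μm
  Mass loss = 2.603 μm × 8.96 g/cm³ = 23.32 g·m⁻²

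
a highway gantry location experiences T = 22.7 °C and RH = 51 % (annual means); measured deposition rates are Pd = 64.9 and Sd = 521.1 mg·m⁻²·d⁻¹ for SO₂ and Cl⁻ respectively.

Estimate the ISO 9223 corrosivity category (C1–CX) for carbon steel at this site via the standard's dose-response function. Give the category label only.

C5

carbon steel: T>10 °C ⇒ hinge -0.054·(22.7−10) = -0.6858
  sulphur-dioxide contribution → 21.65 μm/a
  chloride contribution → 65.82 μm/a
  total first-year rate 87.47 μm/a
Category bounds: 80…200 μm/a bracket r_corr ⇒ C5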